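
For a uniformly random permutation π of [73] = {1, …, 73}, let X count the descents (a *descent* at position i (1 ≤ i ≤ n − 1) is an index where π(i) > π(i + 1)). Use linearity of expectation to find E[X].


Write X = Σ X_I over i = 1, …, 72, with X_I the indicator of one descent.
There are 72 indicators.
For each fixed i, the pair (π(i), π(i+1)) is a uniformly random ordered pair of distinct values from {1, …, 73}; by symmetry P[π(i) > π(i+1)] = 1/2.
By linearity: E[X] = 72 · (1/2) = (73 − 1) · (1/2) = 36 ≈ 36.000000.

E[X] = 36 = 36.000000.


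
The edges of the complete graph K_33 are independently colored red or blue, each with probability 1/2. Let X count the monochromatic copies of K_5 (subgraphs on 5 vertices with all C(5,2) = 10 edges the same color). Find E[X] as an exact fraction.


Let X = Σ_S X_S over the C(33, 5) = 237336 subsets S of size 5, where X_S = 1 if the K_5 on S is monochromatic.
For a fixed S, the K_5 on S has C(5, 2) = 10 edges. P[all 10 edges red] = (1/2)^10, and likewise for blue, so P[monochromatic] = 2·(1/2)^10 = 2^{1 − 10} = 1/512.
Summing: E[X] = C(33, 5) · 2^{1 − 10} = 237336 · 1/512 = 29667/64.
Numerically: E[X] ≈ 463.54688.

E[X] = C(33,5)·2^(1−C(5,2)) = 29667/64 ≈ 463.54688.


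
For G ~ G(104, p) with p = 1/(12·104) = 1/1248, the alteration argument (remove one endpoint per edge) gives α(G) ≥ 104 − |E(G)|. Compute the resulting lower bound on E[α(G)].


E[|E(G)|] = C(104, 2)·p = 5356 · (1/1248) = 103/24.
E[α(G)] ≥ n − E[|E(G)|] = 104 − 103/24 = 2393/24.
Numerically: ≈ 99.708.
(This is only a lower bound; the true E[α(G)] may be larger.)

E[α(G)] ≥ 2393/24 ≈ 99.708.


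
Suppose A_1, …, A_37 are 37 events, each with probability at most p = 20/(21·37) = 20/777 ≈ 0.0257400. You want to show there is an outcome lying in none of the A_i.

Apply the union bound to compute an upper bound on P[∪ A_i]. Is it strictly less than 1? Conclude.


Union bound: P[∪_{i=1}^{37} A_i] ≤ Σ_i P[A_i] ≤ 37·p = 37·(20/777) = 20/21.
Numerically: 20/21 ≈ 0.9523810.
Is 20/21 < 1? YES.
Since P[∪ A_i] ≤ 20/21 < 1, the complement has P[∩ A_i^c] ≥ 1 − 20/21 = 1/21 > 0, so some outcome avoids every A_i.

37·p = 20/21 ≈ 0.9523810; existence CERTIFIED by the union bound.


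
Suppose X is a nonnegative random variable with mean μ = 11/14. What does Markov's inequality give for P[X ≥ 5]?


μ = E[X] = 11/14, a = 5.
Markov: P[X ≥ 5] ≤ μ/a = (11/14)/5 = 11/70.
Numerically: ≈ 0.1571.
(Since a = 5 > μ = 0.7857, the bound 11/70 is < 1 and informative.)

P[X ≥ 5] ≤ 11/70 ≈ 0.1571.


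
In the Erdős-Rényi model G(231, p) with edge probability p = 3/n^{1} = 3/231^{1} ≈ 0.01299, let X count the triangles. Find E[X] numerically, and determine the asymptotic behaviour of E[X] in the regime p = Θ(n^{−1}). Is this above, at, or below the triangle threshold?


Number of potential triangles: C(231, 3) = 2027795.
Each occurs with probability p³ ≈ (0.01299)³ ≈ 2.190422e-06.
By linearity: E[X] = C(231, 3)·p³ ≈ 2027795 · 2.190422e-06 ≈ 4.4417.
Here α = 1, so p = 3/n is exactly at the triangle threshold p ~ 1/n. Asymptotically E[X] → c³/6 = 3³/6 = 9/2 ≈ 4.5000, a bounded constant. In this regime the triangle count is asymptotically Poisson(c³/6).

E[X] ≈ 4.4417; in regime p = Θ(1/n^{1}) E[X] stays bounded (at the triangle threshold p ~ 1/n).


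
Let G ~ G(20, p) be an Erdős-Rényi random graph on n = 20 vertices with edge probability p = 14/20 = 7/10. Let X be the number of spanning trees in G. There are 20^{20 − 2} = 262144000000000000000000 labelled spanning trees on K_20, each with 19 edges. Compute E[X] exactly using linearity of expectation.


K_20 has 20^{20 − 2} = 262144000000000000000000 labelled spanning trees.
For each such spanning tree H, let X_H = 1 if all 19 edges of H are present in G. Then P[X_H = 1] = p^{19} = (7/10)^{19} = 11398895185373143/10000000000000000000.
By linearity of expectation: E[X] = Σ_H E[X_H] = 262144000000000000000000 · p^{19} = 262144000000000000000000 · 11398895185373143/10000000000000000000 = 1494075989737228599296/5.
Numerically: E[X] ≈ 2.9882e+20.

E[X] = 262144000000000000000000 · (7/10)^{19} = 1494075989737228599296/5 ≈ 2.9882e+20.


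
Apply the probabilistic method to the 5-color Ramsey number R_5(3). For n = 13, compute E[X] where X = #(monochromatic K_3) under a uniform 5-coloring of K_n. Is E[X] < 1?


E[X] = C(13, 3) · 5^{1 − 3} = 286 · 5^{−2} = 286/25.
As a reduced fraction: E[X] = 286/25 ≈ 11.4400.
Is E[X] < 1? NO.
Since E[X] ≥ 1, the first-moment bound is inconclusive at n = 13; it does NOT by itself certify R_5(3) > 13.

E[X] = 286/25 ≈ 11.4400; E[X] ≥ 1; first-moment method inconclusive here.


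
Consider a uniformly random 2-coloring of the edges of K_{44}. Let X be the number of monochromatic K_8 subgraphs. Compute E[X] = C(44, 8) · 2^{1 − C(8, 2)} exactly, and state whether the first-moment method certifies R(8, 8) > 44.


E[X] = C(44, 8) · 2^{1 − 28} = 177232627 · 2^{−27} = 177232627/134217728.
As a reduced fraction: E[X] = 177232627/134217728 ≈ 1.320.
Is E[X] < 1? NO.
Since E[X] ≥ 1, the first-moment bound is inconclusive at n = 44; it does NOT by itself certify R(8, 8) > 44.

E[X] = 177232627/134217728 ≈ 1.320; E[X] ≥ 1; first-moment method inconclusive here.


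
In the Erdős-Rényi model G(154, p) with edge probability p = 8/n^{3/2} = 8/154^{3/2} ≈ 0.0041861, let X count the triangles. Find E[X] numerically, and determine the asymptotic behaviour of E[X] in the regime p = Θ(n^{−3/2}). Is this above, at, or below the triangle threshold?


Number of potential triangles: C(154, 3) = 596904.
Each occurs with probability p³ ≈ (0.0041861)³ ≈ 7.3354493e-08.
By linearity: E[X] = C(154, 3)·p³ ≈ 596904 · 7.3354493e-08 ≈ 0.04379.
Since α = 3/2 > 1, p = c/n^{3/2} = o(1/n) is below the triangle threshold p ~ 1/n. Asymptotically E[X] ~ (c³/6)·n^{3(1−α)} = (8³/6)·n^{-1.5} → 0, so by Markov's inequality G has no triangles w.h.p.

E[X] ≈ 0.04379; in regime p = Θ(1/n^{3/2}) E[X] tends to 0 (below the triangle threshold p ~ 1/n).


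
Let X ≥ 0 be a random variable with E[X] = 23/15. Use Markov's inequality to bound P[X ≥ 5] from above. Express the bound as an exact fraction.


μ = E[X] = 23/15, a = 5.
Markov: P[X ≥ 5] ≤ μ/a = (23/15)/5 = 23/75.
Numerically: ≈ 0.3067.
(Since a = 5 > μ = 1.5333, the bound 23/75 is < 1 and informative.)

P[X ≥ 5] ≤ 23/75 ≈ 0.3067.


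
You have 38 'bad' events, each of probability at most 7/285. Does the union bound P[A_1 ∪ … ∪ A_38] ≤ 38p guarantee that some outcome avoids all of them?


Union bound: P[∪_{i=1}^{38} A_i] ≤ Σ_i P[A_i] ≤ 38·p = 38·(7/285) = 14/15.
Numerically: 14/15 ≈ 0.93333.
Is 14/15 < 1? YES.
Since P[∪ A_i] ≤ 14/15 < 1, the complement has P[∩ A_i^c] ≥ 1 − 14/15 = 1/15 > 0, so some outcome avoids every A_i.

38·p = 14/15 ≈ 0.93333; existence CERTIFIED by the union bound.


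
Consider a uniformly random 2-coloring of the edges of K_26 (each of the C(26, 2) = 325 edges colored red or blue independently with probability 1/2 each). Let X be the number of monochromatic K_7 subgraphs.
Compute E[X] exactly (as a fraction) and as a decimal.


Let X = Σ_S X_S over the C(26, 7) = 657800 subsets S of size 7, where X_S = 1 if the K_7 on S is monochromatic.
For a fixed S, the K_7 on S has C(7, 2) = 21 edges. P[all 21 edges red] = (1/2)^21, and likewise for blue, so P[monochromatic] = 2·(1/2)^21 = 2^{1 − 21} = 1/1048576.
Summing: E[X] = C(26, 7) · 2^{1 − 21} = 657800 · 1/1048576 = 82225/131072.
Numerically: E[X] ≈ 0.627327.

E[X] = C(26,7)·2^(1−C(7,2)) = 82225/131072 ≈ 0.627327.


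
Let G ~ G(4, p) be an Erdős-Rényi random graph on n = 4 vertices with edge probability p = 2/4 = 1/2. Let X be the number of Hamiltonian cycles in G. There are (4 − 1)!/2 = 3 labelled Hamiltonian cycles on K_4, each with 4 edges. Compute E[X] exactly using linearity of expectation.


K_4 has (4 − 1)!/2 = 3 labelled Hamiltonian cycles.
For each such Hamiltonian cycle H, let X_H = 1 if all 4 edges of H are present in G. Then P[X_H = 1] = p^{4} = (1/2)^{4} = 1/16.
By linearity of expectation: E[X] = Σ_H E[X_H] = 3 · p^{4} = 3 · 1/16 = 3/16.
Numerically: E[X] ≈ 0.1875.

E[X] = 3 · (1/2)^{4} = 3/16 ≈ 0.1875.


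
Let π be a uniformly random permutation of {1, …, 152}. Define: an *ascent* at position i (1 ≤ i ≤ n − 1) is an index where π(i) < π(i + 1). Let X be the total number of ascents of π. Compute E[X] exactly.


Write X = Σ X_I over i = 1, …, 151, with X_I the indicator of one ascent.
There are 151 indicators.
For each fixed i, the pair (π(i), π(i+1)) is a uniformly random ordered pair of distinct values from {1, …, 152}; by symmetry P[π(i) < π(i+1)] = 1/2.
By linearity: E[X] = 151 · (1/2) = (152 − 1) · (1/2) = 151/2 ≈ 75.5000.

E[X] = 151/2 = 75.5000.


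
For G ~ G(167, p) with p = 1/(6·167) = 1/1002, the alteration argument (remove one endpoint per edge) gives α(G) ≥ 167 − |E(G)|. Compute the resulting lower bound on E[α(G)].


E[|E(G)|] = C(167, 2)·p = 13861 · (1/1002) = 83/6.
E[α(G)] ≥ n − E[|E(G)|] = 167 − 83/6 = 919/6.
Numerically: ≈ 153.166667.
(This is only a lower bound; the true E[α(G)] may be larger.)

E[α(G)] ≥ 919/6 ≈ 153.166667.


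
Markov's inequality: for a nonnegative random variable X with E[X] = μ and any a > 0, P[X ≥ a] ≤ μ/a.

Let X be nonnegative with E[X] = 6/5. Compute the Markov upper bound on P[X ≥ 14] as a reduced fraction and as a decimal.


μ = E[X] = 6/5, a = 14.
Markov: P[X ≥ 14] ≤ μ/a = (6/5)/14 = 3/35.
Numerically: ≈ 0.08571.
(Since a = 14 > μ = 1.20000, the bound 3/35 is < 1 and informative.)

P[X ≥ 14] ≤ 3/35 ≈ 0.08571.


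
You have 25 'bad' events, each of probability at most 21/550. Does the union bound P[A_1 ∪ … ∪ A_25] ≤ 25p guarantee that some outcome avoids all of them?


Union bound: P[∪_{i=1}^{25} A_i] ≤ Σ_i P[A_i] ≤ 25·p = 25·(21/550) = 21/22.
Numerically: 21/22 ≈ 0.95455.
Is 21/22 < 1? YES.
Since P[∪ A_i] ≤ 21/22 < 1, the complement has P[∩ A_i^c] ≥ 1 − 21/22 = 1/22 > 0, so some outcome avoids every A_i.

25·p = 21/22 ≈ 0.95455; existence CERTIFIED by the union bound.


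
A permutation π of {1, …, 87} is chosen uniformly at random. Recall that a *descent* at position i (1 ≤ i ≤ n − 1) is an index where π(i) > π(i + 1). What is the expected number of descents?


Write X = Σ X_I over i = 1, …, 86, with X_I the indicator of one descent.
There are 86 indicators.
For each fixed i, the pair (π(i), π(i+1)) is a uniformly random ordered pair of distinct values from {1, …, 87}; by symmetry P[π(i) > π(i+1)] = 1/2.
By linearity: E[X] = 86 · (1/2) = (87 − 1) · (1/2) = 43 ≈ 43.000.

E[X] = 43 = 43.000.


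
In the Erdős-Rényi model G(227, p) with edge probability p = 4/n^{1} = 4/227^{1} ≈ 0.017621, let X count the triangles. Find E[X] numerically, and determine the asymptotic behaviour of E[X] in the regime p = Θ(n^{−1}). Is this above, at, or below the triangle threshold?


Number of potential triangles: C(227, 3) = 1923825.
Each occurs with probability p³ ≈ (0.017621)³ ≈ 5.4714496e-06.
By linearity: E[X] = C(227, 3)·p³ ≈ 1923825 · 5.4714496e-06 ≈ 10.52611.
Here α = 1, so p = 4/n is exactly at the triangle threshold p ~ 1/n. Asymptotically E[X] → c³/6 = 4³/6 = 32/3 ≈ 10.66667, a bounded constant. In this regime the triangle count is asymptotically Poisson(c³/6).

E[X] ≈ 10.52611; in regime p = Θ(1/n^{1}) E[X] stays bounded (at the triangle threshold p ~ 1/n).


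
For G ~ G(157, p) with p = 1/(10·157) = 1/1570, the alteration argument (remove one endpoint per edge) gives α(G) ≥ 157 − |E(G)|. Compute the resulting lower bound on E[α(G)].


E[|E(G)|] = C(157, 2)·p = 12246 · (1/1570) = 39/5.
E[α(G)] ≥ n − E[|E(G)|] = 157 − 39/5 = 746/5.
Numerically: ≈ 149.20000.
(This is only a lower bound; the true E[α(G)] may be larger.)

E[α(G)] ≥ 746/5 ≈ 149.20000.


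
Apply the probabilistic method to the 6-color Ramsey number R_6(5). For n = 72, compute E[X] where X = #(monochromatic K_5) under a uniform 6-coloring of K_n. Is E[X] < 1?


E[X] = C(72, 5) · 6^{1 − 10} = 13991544 · 6^{−9} = 13991544/10077696.
As a reduced fraction: E[X] = 194327/139968 ≈ 1.388367.
Is E[X] < 1? NO.
Since E[X] ≥ 1, the first-moment bound is inconclusive at n = 72; it does NOT by itself certify R_6(5) > 72.

E[X] = 194327/139968 ≈ 1.388367; E[X] ≥ 1; first-moment method inconclusive here.


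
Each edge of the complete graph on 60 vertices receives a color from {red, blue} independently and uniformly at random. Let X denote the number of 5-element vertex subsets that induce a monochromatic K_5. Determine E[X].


Let X = Σ_S X_S over the C(60, 5) = 5461512 subsets S of size 5, where X_S = 1 if the K_5 on S is monochromatic.
For a fixed S, the K_5 on S has C(5, 2) = 10 edges. P[all 10 edges red] = (1/2)^10, and likewise for blue, so P[monochromatic] = 2·(1/2)^10 = 2^{1 − 10} = 1/512.
By linearity of expectation: E[X] = C(60, 5) · 2^{1 − 10} = 5461512 · 1/512 = 682689/64.
Numerically: E[X] ≈ 10667.0156.

E[X] = C(60,5)·2^(1−C(5,2)) = 682689/64 ≈ 10667.0156.


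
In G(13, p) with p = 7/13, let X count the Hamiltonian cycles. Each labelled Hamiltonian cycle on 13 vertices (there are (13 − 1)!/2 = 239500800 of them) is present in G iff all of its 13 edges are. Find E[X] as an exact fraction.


K_13 has (13 − 1)!/2 = 239500800 labelled Hamiltonian cycles.
For each such Hamiltonian cycle H, let X_H = 1 if all 13 edges of H are present in G. Then P[X_H = 1] = p^{13} = (7/13)^{13} = 96889010407/302875106592253.
By linearity of expectation: E[X] = Σ_H E[X_H] = 239500800 · p^{13} = 239500800 · 96889010407/302875106592253 = 23204995503684825600/302875106592253.
Numerically: E[X] ≈ 7.66e+04.

E[X] = 239500800 · (7/13)^{13} = 23204995503684825600/302875106592253 ≈ 7.66e+04.


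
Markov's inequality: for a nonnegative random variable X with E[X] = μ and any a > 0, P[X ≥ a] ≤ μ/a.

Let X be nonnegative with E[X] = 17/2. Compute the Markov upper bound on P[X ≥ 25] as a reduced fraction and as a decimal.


μ = E[X] = 17/2, a = 25.
Markov: P[X ≥ 25] ≤ μ/a = (17/2)/25 = 17/50.
Numerically: ≈ 0.340.
(Since a = 25 > μ = 8.500, the bound 17/50 is < 1 and informative.)

P[X ≥ 25] ≤ 17/50 ≈ 0.340.


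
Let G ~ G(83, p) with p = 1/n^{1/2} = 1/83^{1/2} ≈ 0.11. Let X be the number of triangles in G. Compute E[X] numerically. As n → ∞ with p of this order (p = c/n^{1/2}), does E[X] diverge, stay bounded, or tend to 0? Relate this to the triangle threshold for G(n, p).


Number of potential triangles: C(83, 3) = 91881.
Each occurs with probability p³ ≈ (0.11)³ ≈ 1.32246e-03.
By linearity: E[X] = C(83, 3)·p³ ≈ 91881 · 1.32246e-03 ≈ 121.509.
Since α = 1/2 < 1, p = c/n^{1/2} ≫ 1/n is above the triangle threshold p ~ 1/n. Asymptotically E[X] ~ (c³/6)·n^{3(1−α)} = (1³/6)·n^{1.5} → ∞; triangles are abundant w.h.p.

E[X] ≈ 121.509; in regime p = Θ(1/n^{1/2}) E[X] diverges (above the triangle threshold p ~ 1/n).


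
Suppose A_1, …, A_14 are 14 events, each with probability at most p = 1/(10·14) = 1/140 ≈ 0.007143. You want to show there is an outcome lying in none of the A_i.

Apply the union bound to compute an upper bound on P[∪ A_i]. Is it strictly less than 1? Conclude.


Union bound: P[∪_{i=1}^{14} A_i] ≤ Σ_i P[A_i] ≤ 14·p = 14·(1/140) = 1/10.
Numerically: 1/10 ≈ 0.100000.
Is 1/10 < 1? YES.
Since P[∪ A_i] ≤ 1/10 < 1, the complement has P[∩ A_i^c] ≥ 1 − 1/10 = 9/10 > 0, so some outcome avoids every A_i.

14·p = 1/10 ≈ 0.100000; existence CERTIFIED by the union bound.


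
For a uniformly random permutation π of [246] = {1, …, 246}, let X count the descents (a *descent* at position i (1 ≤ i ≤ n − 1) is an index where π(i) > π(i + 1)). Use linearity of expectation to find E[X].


Write X = Σ X_I over i = 1, …, 245, with X_I the indicator of one descent.
There are 245 indicators.
For each fixed i, the pair (π(i), π(i+1)) is a uniformly random ordered pair of distinct values from {1, …, 246}; by symmetry P[π(i) > π(i+1)] = 1/2.
By linearity: E[X] = 245 · (1/2) = (246 − 1) · (1/2) = 245/2 ≈ 122.500000.

E[X] = 245/2 = 122.500000.


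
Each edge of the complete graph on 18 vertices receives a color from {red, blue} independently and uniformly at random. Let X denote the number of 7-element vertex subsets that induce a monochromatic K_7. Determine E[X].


Let X = Σ_S X_S over the C(18, 7) = 31824 subsets S of size 7, where X_S = 1 if the K_7 on S is monochromatic.
For a fixed S, the K_7 on S has C(7, 2) = 21 edges. P[all 21 edges red] = (1/2)^21, and likewise for blue, so P[monochromatic] = 2·(1/2)^21 = 2^{1 − 21} = 1/1048576.
By linearity of expectation: E[X] = C(18, 7) · 2^{1 − 21} = 31824 · 1/1048576 = 1989/65536.
Numerically: E[X] ≈ 0.03035.

E[X] = C(18,7)·2^(1−C(7,2)) = 1989/65536 ≈ 0.03035.


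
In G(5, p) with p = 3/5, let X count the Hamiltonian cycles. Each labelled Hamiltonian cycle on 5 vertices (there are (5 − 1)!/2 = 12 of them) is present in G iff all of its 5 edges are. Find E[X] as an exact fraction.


K_5 has (5 − 1)!/2 = 12 labelled Hamiltonian cycles.
For each such Hamiltonian cycle H, let X_H = 1 if all 5 edges of H are present in G. Then P[X_H = 1] = p^{5} = (3/5)^{5} = 243/3125.
By linearity: E[X] = Σ_H E[X_H] = 12 · p^{5} = 12 · 243/3125 = 2916/3125.
Numerically: E[X] ≈ 0.9331.

E[X] = 12 · (3/5)^{5} = 2916/3125 ≈ 0.9331.


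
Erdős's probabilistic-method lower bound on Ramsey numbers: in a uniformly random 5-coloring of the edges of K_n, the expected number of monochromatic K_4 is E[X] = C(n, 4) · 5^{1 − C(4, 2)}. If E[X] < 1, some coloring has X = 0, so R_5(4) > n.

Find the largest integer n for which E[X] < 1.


We need C(n, 4) · 5^{1 − 6} < 1, i.e. C(n, 4) < 5^{6 − 1} = 3125.
Check values of n near the boundary:
  n = 17: C(17, 4) = 2380; 2380 < 3125? YES
  n = 18: C(18, 4) = 3060; 3060 < 3125? YES
  n = 19: C(19, 4) = 3876; 3876 < 3125? NO
  n = 20: C(20, 4) = 4845; 4845 < 3125? NO
  n = 21: C(21, 4) = 5985; 5985 < 3125? NO
The largest n with C(n, 4) < 3125 is n = 18 (where E[X] = 612/625 ≈ 0.979). Hence R_5(4) > 18, i.e. R_5(4) ≥ 19.

Largest n = 18; hence R_5(4) > 18.


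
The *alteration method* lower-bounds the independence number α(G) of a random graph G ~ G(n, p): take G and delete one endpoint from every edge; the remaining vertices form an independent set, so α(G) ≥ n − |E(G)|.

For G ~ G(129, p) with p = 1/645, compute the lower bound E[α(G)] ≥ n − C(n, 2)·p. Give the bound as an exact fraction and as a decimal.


E[|E(G)|] = C(129, 2)·p = 8256 · (1/645) = 64/5.
E[α(G)] ≥ n − E[|E(G)|] = 129 − 64/5 = 581/5.
Numerically: ≈ 116.20000.
(This is only a lower bound; the true E[α(G)] may be larger.)

E[α(G)] ≥ 581/5 ≈ 116.20000.


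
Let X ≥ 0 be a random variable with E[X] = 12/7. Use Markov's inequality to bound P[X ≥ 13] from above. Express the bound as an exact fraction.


μ = E[X] = 12/7, a = 13.
Markov: P[X ≥ 13] ≤ μ/a = (12/7)/13 = 12/91.
Numerically: ≈ 0.131868.
(Since a = 13 > μ = 1.714286, the bound 12/91 is < 1 and informative.)

P[X ≥ 13] ≤ 12/91 ≈ 0.131868.


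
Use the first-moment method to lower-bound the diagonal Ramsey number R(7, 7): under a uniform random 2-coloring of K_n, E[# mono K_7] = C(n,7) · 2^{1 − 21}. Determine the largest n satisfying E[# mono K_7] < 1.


We need C(n, 7) · 2^{1 − 21} < 1, i.e. C(n, 7) < 2^{21 − 1} = 1048576.
Check values of n near the boundary:
  n = 24: C(24, 7) = 346104; 346104 < 1048576? YES
  n = 25: C(25, 7) = 480700; 480700 < 1048576? YES
  n = 26: C(26, 7) = 657800; 657800 < 1048576? YES
  n = 27: C(27, 7) = 888030; 888030 < 1048576? YES
  n = 28: C(28, 7) = 1184040; 1184040 < 1048576? NO
The largest n with C(n, 7) < 1048576 is n = 27 (where E[X] = 444015/524288 ≈ 0.84689). Hence R(7, 7) > 27, i.e. R(7, 7) ≥ 28.

Largest n = 27; hence R(7, 7) > 27.


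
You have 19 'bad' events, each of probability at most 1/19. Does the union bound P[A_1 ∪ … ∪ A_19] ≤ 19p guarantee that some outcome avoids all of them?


Union bound: P[∪_{i=1}^{19} A_i] ≤ Σ_i P[A_i] ≤ 19·p = 19·(1/19) = 1.
Numerically: 1 ≈ 1.0000000.
Is 1 < 1? NO.
Since the bound 1 is ≥ 1, the union bound is uninformative here; it does NOT by itself certify existence.

19·p = 1 ≈ 1.0000000; existence NOT certified by the union bound.


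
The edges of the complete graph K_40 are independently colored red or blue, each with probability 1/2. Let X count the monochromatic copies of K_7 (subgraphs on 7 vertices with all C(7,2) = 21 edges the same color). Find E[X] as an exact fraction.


Let X = Σ_S X_S over the C(40, 7) = 18643560 subsets S of size 7, where X_S = 1 if the K_7 on S is monochromatic.
For a fixed S, the K_7 on S has C(7, 2) = 21 edges. P[all 21 edges red] = (1/2)^21, and likewise for blue, so P[monochromatic] = 2·(1/2)^21 = 2^{1 − 21} = 1/1048576.
By linearity: E[X] = C(40, 7) · 2^{1 − 21} = 18643560 · 1/1048576 = 2330445/131072.
Numerically: E[X] ≈ 17.780.

E[X] = C(40,7)·2^(1−C(7,2)) = 2330445/131072 ≈ 17.780.


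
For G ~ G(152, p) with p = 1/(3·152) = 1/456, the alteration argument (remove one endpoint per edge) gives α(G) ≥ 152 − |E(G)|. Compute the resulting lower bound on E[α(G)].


E[|E(G)|] = C(152, 2)·p = 11476 · (1/456) = 151/6.
E[α(G)] ≥ n − E[|E(G)|] = 152 − 151/6 = 761/6.
Numerically: ≈ 126.833.
(This is only a lower bound; the true E[α(G)] may be larger.)

E[α(G)] ≥ 761/6 ≈ 126.833.


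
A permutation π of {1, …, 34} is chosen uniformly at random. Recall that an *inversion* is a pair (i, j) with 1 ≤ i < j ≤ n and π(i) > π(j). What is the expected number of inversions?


Write X = Σ X_I over the C(34, 2) = 561 pairs i < j, with X_I the indicator of one inversion.
There are 561 indicators.
For each fixed pair i < j, the values π(i) and π(j) are two distinct elements of {1, …, 34} in uniformly random order; by symmetry P[π(i) > π(j)] = 1/2.
By linearity: E[X] = 561 · (1/2) = C(34, 2) · (1/2) = 561/2 = 561/2 ≈ 280.50000.

E[X] = 561/2 = 280.50000.


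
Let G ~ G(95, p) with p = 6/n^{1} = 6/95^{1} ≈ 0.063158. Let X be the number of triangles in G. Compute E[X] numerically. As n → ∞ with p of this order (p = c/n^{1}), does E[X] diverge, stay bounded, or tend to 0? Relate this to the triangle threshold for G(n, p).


Number of potential triangles: C(95, 3) = 138415.
Each occurs with probability p³ ≈ (0.063158)³ ≈ 2.5193177e-04.
By linearity: E[X] = C(95, 3)·p³ ≈ 138415 · 2.5193177e-04 ≈ 34.87114.
Here α = 1, so p = 6/n is exactly at the triangle threshold p ~ 1/n. Asymptotically E[X] → c³/6 = 6³/6 = 36 ≈ 36.00000, a bounded constant. In this regime the triangle count is asymptotically Poisson(c³/6).

E[X] ≈ 34.87114; in regime p = Θ(1/n^{1}) E[X] stays bounded (at the triangle threshold p ~ 1/n).


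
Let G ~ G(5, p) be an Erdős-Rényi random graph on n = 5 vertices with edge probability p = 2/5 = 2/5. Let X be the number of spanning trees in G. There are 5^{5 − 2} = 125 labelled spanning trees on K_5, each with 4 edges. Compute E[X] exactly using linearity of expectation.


K_5 has 5^{5 − 2} = 125 labelled spanning trees.
For each such spanning tree H, let X_H = 1 if all 4 edges of H are present in G. Then P[X_H = 1] = p^{4} = (2/5)^{4} = 16/625.
By linearity of expectation: E[X] = Σ_H E[X_H] = 125 · p^{4} = 125 · 16/625 = 16/5.
Numerically: E[X] ≈ 3.2.

E[X] = 125 · (2/5)^{4} = 16/5 ≈ 3.2.


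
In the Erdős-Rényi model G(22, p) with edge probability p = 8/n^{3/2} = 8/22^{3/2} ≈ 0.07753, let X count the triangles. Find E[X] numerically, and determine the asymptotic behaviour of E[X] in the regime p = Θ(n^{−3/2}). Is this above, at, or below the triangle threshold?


Number of potential triangles: C(22, 3) = 1540.
Each occurs with probability p³ ≈ (0.07753)³ ≈ 4.659807e-04.
By linearity: E[X] = C(22, 3)·p³ ≈ 1540 · 4.659807e-04 ≈ 0.7176.
Since α = 3/2 > 1, p = c/n^{3/2} = o(1/n) is below the triangle threshold p ~ 1/n. Asymptotically E[X] ~ (c³/6)·n^{3(1−α)} = (8³/6)·n^{-1.5} → 0, so by Markov's inequality G has no triangles w.h.p.

E[X] ≈ 0.7176; in regime p = Θ(1/n^{3/2}) E[X] tends to 0 (below the triangle threshold p ~ 1/n).


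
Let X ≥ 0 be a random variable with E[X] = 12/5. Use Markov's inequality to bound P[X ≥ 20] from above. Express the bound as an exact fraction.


μ = E[X] = 12/5, a = 20.
Markov: P[X ≥ 20] ≤ μ/a = (12/5)/20 = 3/25.
Numerically: ≈ 0.12000.
(Since a = 20 > μ = 2.40000, the bound 3/25 is < 1 and informative.)

P[X ≥ 20] ≤ 3/25 ≈ 0.12000.


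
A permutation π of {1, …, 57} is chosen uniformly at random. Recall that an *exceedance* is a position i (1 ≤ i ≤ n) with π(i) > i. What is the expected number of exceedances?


Write X = Σ_{i=1}^{57} X_i, where X_i = 1_{π(i) > i}.
For each fixed i, π(i) is uniform over {1, …, 57} (marginal of a uniform permutation), so P[π(i) > i] = (n − i)/n. Summing: Σ_{i=1}^{57} (n − i)/n = (0 + 1 + … + 56)/57 = 57(57 − 1)/(2·57) = (57 − 1)/2.
Hence E[X] = Σ_{i=1}^{57} (57 − i)/57 = 28 ≈ 28.0000.

E[X] = 28 = 28.0000.


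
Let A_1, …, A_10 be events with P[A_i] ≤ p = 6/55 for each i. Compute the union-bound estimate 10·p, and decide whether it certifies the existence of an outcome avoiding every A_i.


Union bound: P[∪_{i=1}^{10} A_i] ≤ Σ_i P[A_i] ≤ 10·p = 10·(6/55) = 12/11.
Numerically: 12/11 ≈ 1.0909091.
Is 12/11 < 1? NO.
Since the bound 12/11 is ≥ 1, the union bound is uninformative here; it does NOT by itself certify existence.

10·p = 12/11 ≈ 1.0909091; existence NOT certified by the union bound.


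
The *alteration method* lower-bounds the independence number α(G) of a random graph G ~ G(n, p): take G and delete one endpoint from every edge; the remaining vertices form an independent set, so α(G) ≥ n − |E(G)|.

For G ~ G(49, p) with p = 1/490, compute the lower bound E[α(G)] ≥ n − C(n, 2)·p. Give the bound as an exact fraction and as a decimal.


E[|E(G)|] = C(49, 2)·p = 1176 · (1/490) = 12/5.
E[α(G)] ≥ n − E[|E(G)|] = 49 − 12/5 = 233/5.
Numerically: ≈ 46.600.
(This is only a lower bound; the true E[α(G)] may be larger.)

E[α(G)] ≥ 233/5 ≈ 46.600.


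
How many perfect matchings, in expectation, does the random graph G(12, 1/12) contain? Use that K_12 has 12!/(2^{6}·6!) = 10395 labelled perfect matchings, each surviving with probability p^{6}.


K_12 has 12!/(2^{6}·6!) = 10395 labelled perfect matchings.
For each such perfect matching H, let X_H = 1 if all 6 edges of H are present in G. Then P[X_H = 1] = p^{6} = (1/12)^{6} = 1/2985984.
Summing the indicators: E[X] = Σ_H E[X_H] = 10395 · p^{6} = 10395 · 1/2985984 = 385/110592.
Numerically: E[X] ≈ 0.0034813.

E[X] = 10395 · (1/12)^{6} = 385/110592 ≈ 0.0034813.


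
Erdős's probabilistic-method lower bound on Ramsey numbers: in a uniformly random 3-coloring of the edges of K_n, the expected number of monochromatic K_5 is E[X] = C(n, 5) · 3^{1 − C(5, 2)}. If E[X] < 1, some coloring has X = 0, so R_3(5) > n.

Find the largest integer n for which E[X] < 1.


We need C(n, 5) · 3^{1 − 10} < 1, i.e. C(n, 5) < 3^{10 − 1} = 19683.
Check values of n near the boundary:
  n = 16: C(16, 5) = 4368; 4368 < 19683? YES
  n = 17: C(17, 5) = 6188; 6188 < 19683? YES
  n = 18: C(18, 5) = 8568; 8568 < 19683? YES
  n = 19: C(19, 5) = 11628; 11628 < 19683? YES
  n = 20: C(20, 5) = 15504; 15504 < 19683? YES
  n = 21: C(21, 5) = 20349; 20349 < 19683? NO
The largest n with C(n, 5) < 19683 is n = 20 (where E[X] = 5168/6561 ≈ 0.7877). Hence R_3(5) > 20, i.e. R_3(5) ≥ 21.

Largest n = 20; hence R_3(5) > 20.


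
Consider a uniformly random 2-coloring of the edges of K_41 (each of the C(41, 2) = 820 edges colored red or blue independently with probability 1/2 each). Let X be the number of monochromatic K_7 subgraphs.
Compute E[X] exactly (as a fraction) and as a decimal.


Let X = Σ_S X_S over the C(41, 7) = 22481940 subsets S of size 7, where X_S = 1 if the K_7 on S is monochromatic.
For a fixed S, the K_7 on S has C(7, 2) = 21 edges. P[all 21 edges red] = (1/2)^21, and likewise for blue, so P[monochromatic] = 2·(1/2)^21 = 2^{1 − 21} = 1/1048576.
By linearity: E[X] = C(41, 7) · 2^{1 − 21} = 22481940 · 1/1048576 = 5620485/262144.
Numerically: E[X] ≈ 21.440.

E[X] = C(41,7)·2^(1−C(7,2)) = 5620485/262144 ≈ 21.440.


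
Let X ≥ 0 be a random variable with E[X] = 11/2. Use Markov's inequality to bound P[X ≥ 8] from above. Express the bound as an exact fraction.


μ = E[X] = 11/2, a = 8.
Markov: P[X ≥ 8] ≤ μ/a = (11/2)/8 = 11/16.
Numerically: ≈ 0.68750.
(Since a = 8 > μ = 5.50000, the bound 11/16 is < 1 and informative.)

P[X ≥ 8] ≤ 11/16 ≈ 0.68750.


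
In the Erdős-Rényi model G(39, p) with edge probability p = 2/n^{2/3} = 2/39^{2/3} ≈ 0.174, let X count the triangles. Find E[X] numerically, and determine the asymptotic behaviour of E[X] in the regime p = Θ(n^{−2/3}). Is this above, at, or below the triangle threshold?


Number of potential triangles: C(39, 3) = 9139.
Each occurs with probability p³ ≈ (0.174)³ ≈ 5.25970e-03.
By linearity: E[X] = C(39, 3)·p³ ≈ 9139 · 5.25970e-03 ≈ 48.068.
Since α = 2/3 < 1, p = c/n^{2/3} ≫ 1/n is above the triangle threshold p ~ 1/n. Asymptotically E[X] ~ (c³/6)·n^{3(1−α)} = (2³/6)·n^{1} → ∞; triangles are abundant w.h.p.

E[X] ≈ 48.068; in regime p = Θ(1/n^{2/3}) E[X] diverges (above the triangle threshold p ~ 1/n).


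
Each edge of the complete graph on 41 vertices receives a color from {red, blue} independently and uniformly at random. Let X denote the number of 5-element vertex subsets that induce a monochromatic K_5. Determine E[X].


Let X = Σ_S X_S over the C(41, 5) = 749398 subsets S of size 5, where X_S = 1 if the K_5 on S is monochromatic.
For a fixed S, the K_5 on S has C(5, 2) = 10 edges. P[all 10 edges red] = (1/2)^10, and likewise for blue, so P[monochromatic] = 2·(1/2)^10 = 2^{1 − 10} = 1/512.
Summing: E[X] = C(41, 5) · 2^{1 − 10} = 749398 · 1/512 = 374699/256.
Numerically: E[X] ≈ 1463.668.

E[X] = C(41,5)·2^(1−C(5,2)) = 374699/256 ≈ 1463.668.


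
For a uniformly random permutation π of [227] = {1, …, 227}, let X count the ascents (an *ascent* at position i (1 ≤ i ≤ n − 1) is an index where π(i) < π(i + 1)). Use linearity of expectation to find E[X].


Write X = Σ X_I over i = 1, …, 226, with X_I the indicator of one ascent.
There are 226 indicators.
For each fixed i, the pair (π(i), π(i+1)) is a uniformly random ordered pair of distinct values from {1, …, 227}; by symmetry P[π(i) < π(i+1)] = 1/2.
By linearity: E[X] = 226 · (1/2) = (227 − 1) · (1/2) = 113 ≈ 113.00000.

E[X] = 113 = 113.00000.


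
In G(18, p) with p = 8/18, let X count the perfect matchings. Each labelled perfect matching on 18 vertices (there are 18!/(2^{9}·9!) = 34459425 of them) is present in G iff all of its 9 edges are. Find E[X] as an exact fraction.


K_18 has 18!/(2^{9}·9!) = 34459425 labelled perfect matchings.
For each such perfect matching H, let X_H = 1 if all 9 edges of H are present in G. Then P[X_H = 1] = p^{9} = (4/9)^{9} = 262144/387420489.
By linearity: E[X] = Σ_H E[X_H] = 34459425 · p^{9} = 34459425 · 262144/387420489 = 111522611200/4782969.
Numerically: E[X] ≈ 23317.

E[X] = 34459425 · (4/9)^{9} = 111522611200/4782969 ≈ 23317.


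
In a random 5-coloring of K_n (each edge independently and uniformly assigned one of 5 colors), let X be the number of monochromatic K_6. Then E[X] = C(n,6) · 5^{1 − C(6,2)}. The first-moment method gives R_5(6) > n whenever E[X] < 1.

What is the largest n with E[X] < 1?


We need C(n, 6) · 5^{1 − 15} < 1, i.e. C(n, 6) < 5^{15 − 1} = 6103515625.
Check values of n near the boundary:
  n = 128: C(128, 6) = 5423611200; 5423611200 < 6103515625? YES
  n = 129: C(129, 6) = 5688177600; 5688177600 < 6103515625? YES
  n = 130: C(130, 6) = 5963412000; 5963412000 < 6103515625? YES
  n = 131: C(131, 6) = 6249655776; 6249655776 < 6103515625? NO
  n = 132: C(132, 6) = 6547258432; 6547258432 < 6103515625? NO
The largest n with C(n, 6) < 6103515625 is n = 130 (where E[X] = 47707296/48828125 ≈ 0.9770454). Hence R_5(6) > 130, i.e. R_5(6) ≥ 131.

Largest n = 130; hence R_5(6) > 130.


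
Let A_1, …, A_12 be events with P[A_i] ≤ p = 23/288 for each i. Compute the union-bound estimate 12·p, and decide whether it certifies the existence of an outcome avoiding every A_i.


Union bound: P[∪_{i=1}^{12} A_i] ≤ Σ_i P[A_i] ≤ 12·p = 12·(23/288) = 23/24.
Numerically: 23/24 ≈ 0.958.
Is 23/24 < 1? YES.
Since P[∪ A_i] ≤ 23/24 < 1, the complement has P[∩ A_i^c] ≥ 1 − 23/24 = 1/24 > 0, so some outcome avoids every A_i.

12·p = 23/24 ≈ 0.958; existence CERTIFIED by the union bound.


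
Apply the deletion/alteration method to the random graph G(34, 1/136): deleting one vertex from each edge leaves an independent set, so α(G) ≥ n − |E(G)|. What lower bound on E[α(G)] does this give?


E[|E(G)|] = C(34, 2)·p = 561 · (1/136) = 33/8.
E[α(G)] ≥ n − E[|E(G)|] = 34 − 33/8 = 239/8.
Numerically: ≈ 29.8750.
(This is only a lower bound; the true E[α(G)] may be larger.)

E[α(G)] ≥ 239/8 ≈ 29.8750.


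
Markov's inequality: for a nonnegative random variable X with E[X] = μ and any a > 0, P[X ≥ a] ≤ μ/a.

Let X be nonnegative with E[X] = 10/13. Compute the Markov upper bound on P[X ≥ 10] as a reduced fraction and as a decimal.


μ = E[X] = 10/13, a = 10.
Markov: P[X ≥ 10] ≤ μ/a = (10/13)/10 = 1/13.
Numerically: ≈ 0.076923.
(Since a = 10 > μ = 0.769231, the bound 1/13 is < 1 and informative.)

P[X ≥ 10] ≤ 1/13 ≈ 0.076923.


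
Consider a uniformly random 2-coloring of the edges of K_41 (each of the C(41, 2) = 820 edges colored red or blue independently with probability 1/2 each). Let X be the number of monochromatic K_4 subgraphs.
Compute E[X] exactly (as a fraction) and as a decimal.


Let X = Σ_S X_S over the C(41, 4) = 101270 subsets S of size 4, where X_S = 1 if the K_4 on S is monochromatic.
For a fixed S, the K_4 on S has C(4, 2) = 6 edges. P[all 6 edges red] = (1/2)^6, and likewise for blue, so P[monochromatic] = 2·(1/2)^6 = 2^{1 − 6} = 1/32.
By linearity of expectation: E[X] = C(41, 4) · 2^{1 − 6} = 101270 · 1/32 = 50635/16.
Numerically: E[X] ≈ 3164.687500.

E[X] = C(41,4)·2^(1−C(4,2)) = 50635/16 ≈ 3164.687500.


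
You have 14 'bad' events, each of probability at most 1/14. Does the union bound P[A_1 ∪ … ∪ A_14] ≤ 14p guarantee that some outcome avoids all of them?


Union bound: P[∪_{i=1}^{14} A_i] ≤ Σ_i P[A_i] ≤ 14·p = 14·(1/14) = 1.
Numerically: 1 ≈ 1.00000.
Is 1 < 1? NO.
Since the bound 1 is ≥ 1, the union bound is uninformative here; it does NOT by itself certify existence.

14·p = 1 ≈ 1.00000; existence NOT certified by the union bound.


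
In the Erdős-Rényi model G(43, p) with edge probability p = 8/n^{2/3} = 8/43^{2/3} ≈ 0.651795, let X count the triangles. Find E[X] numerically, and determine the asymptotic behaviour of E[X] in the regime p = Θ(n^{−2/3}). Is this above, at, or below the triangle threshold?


Number of potential triangles: C(43, 3) = 12341.
Each occurs with probability p³ ≈ (0.651795)³ ≈ 2.76906436e-01.
By linearity: E[X] = C(43, 3)·p³ ≈ 12341 · 2.76906436e-01 ≈ 3417.302326.
Since α = 2/3 < 1, p = c/n^{2/3} ≫ 1/n is above the triangle threshold p ~ 1/n. Asymptotically E[X] ~ (c³/6)·n^{3(1−α)} = (8³/6)·n^{1} → ∞; triangles are abundant w.h.p.

E[X] ≈ 3417.302326; in regime p = Θ(1/n^{2/3}) E[X] diverges (above the triangle threshold p ~ 1/n).


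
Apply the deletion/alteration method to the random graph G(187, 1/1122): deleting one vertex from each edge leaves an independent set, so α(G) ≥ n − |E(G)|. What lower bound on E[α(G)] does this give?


E[|E(G)|] = C(187, 2)·p = 17391 · (1/1122) = 31/2.
E[α(G)] ≥ n − E[|E(G)|] = 187 − 31/2 = 343/2.
Numerically: ≈ 171.500.
(This is only a lower bound; the true E[α(G)] may be larger.)

E[α(G)] ≥ 343/2 ≈ 171.500.


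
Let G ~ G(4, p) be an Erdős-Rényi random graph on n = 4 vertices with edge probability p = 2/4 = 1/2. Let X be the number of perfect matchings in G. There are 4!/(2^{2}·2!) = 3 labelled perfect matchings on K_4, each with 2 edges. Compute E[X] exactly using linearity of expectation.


K_4 has 4!/(2^{2}·2!) = 3 labelled perfect matchings.
For each such perfect matching H, let X_H = 1 if all 2 edges of H are present in G. Then P[X_H = 1] = p^{2} = (1/2)^{2} = 1/4.
By linearity: E[X] = Σ_H E[X_H] = 3 · p^{2} = 3 · 1/4 = 3/4.
Numerically: E[X] ≈ 0.75.

E[X] = 3 · (1/2)^{2} = 3/4 ≈ 0.75.


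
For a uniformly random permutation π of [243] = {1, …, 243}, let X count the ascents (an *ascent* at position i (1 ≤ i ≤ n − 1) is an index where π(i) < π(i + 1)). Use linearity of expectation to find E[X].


Write X = Σ X_I over i = 1, …, 242, with X_I the indicator of one ascent.
There are 242 indicators.
For each fixed i, the pair (π(i), π(i+1)) is a uniformly random ordered pair of distinct values from {1, …, 243}; by symmetry P[π(i) < π(i+1)] = 1/2.
By linearity: E[X] = 242 · (1/2) = (243 − 1) · (1/2) = 121 ≈ 121.000000.

E[X] = 121 = 121.000000.


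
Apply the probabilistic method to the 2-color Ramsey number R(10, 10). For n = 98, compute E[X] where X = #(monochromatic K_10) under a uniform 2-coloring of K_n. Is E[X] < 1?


E[X] = C(98, 10) · 2^{1 − 45} = 14005614014756 · 2^{−44} = 14005614014756/17592186044416.
As a reduced fraction: E[X] = 3501403503689/4398046511104 ≈ 0.796127.
Is E[X] < 1? YES.
Since E[X] < 1, there exists a 2-coloring of K_{98} with no monochromatic K_10; hence R(10, 10) > 98.

E[X] = 3501403503689/4398046511104 ≈ 0.796127; E[X] < 1, so R(10, 10) > 98.


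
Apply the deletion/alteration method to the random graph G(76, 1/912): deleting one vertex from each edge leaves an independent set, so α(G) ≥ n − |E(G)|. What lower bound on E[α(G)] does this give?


E[|E(G)|] = C(76, 2)·p = 2850 · (1/912) = 25/8.
E[α(G)] ≥ n − E[|E(G)|] = 76 − 25/8 = 583/8.
Numerically: ≈ 72.8750.
(This is only a lower bound; the true E[α(G)] may be larger.)

E[α(G)] ≥ 583/8 ≈ 72.8750.


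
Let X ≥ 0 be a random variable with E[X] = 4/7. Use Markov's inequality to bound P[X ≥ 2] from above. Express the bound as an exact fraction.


μ = E[X] = 4/7, a = 2.
Markov: P[X ≥ 2] ≤ μ/a = (4/7)/2 = 2/7.
Numerically: ≈ 0.28571.
(Since a = 2 > μ = 0.57143, the bound 2/7 is < 1 and informative.)

P[X ≥ 2] ≤ 2/7 ≈ 0.28571.


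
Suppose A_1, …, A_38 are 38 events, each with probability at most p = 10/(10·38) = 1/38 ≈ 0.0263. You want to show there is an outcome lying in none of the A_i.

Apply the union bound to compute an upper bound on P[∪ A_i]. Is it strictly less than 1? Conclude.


Union bound: P[∪_{i=1}^{38} A_i] ≤ Σ_i P[A_i] ≤ 38·p = 38·(1/38) = 1.
Numerically: 1 ≈ 1.0000.
Is 1 < 1? NO.
Since the bound 1 is ≥ 1, the union bound is uninformative here; it does NOT by itself certify existence.

38·p = 1 ≈ 1.0000; existence NOT certified by the union bound.


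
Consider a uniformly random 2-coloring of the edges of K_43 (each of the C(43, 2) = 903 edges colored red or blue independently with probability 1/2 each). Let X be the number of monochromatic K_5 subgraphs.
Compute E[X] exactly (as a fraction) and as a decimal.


Let X = Σ_S X_S over the C(43, 5) = 962598 subsets S of size 5, where X_S = 1 if the K_5 on S is monochromatic.
For a fixed S, the K_5 on S has C(5, 2) = 10 edges. P[all 10 edges red] = (1/2)^10, and likewise for blue, so P[monochromatic] = 2·(1/2)^10 = 2^{1 − 10} = 1/512.
By linearity of expectation: E[X] = C(43, 5) · 2^{1 − 10} = 962598 · 1/512 = 481299/256.
Numerically: E[X] ≈ 1880.0742.

E[X] = C(43,5)·2^(1−C(5,2)) = 481299/256 ≈ 1880.0742.
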